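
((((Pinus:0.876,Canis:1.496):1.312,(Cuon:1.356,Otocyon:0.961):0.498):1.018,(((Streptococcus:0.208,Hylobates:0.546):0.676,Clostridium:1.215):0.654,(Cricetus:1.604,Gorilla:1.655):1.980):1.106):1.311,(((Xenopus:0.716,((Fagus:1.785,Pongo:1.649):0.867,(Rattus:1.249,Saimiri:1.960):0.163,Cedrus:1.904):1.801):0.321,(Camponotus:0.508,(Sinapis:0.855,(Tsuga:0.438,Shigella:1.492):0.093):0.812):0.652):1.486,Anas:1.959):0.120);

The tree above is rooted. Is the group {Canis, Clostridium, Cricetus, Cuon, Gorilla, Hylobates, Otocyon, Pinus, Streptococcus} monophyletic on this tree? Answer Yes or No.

The most recent common ancestor of these taxa subtends (((Pinus,Canis),(Cuon,Otocyon)),(((Streptococcus,Hylobates),Clostridium),(Cricetus,Gorilla))).
That clade has exactly 9 tips — every listed taxon and nothing else — so the group is monophyletic.

Yes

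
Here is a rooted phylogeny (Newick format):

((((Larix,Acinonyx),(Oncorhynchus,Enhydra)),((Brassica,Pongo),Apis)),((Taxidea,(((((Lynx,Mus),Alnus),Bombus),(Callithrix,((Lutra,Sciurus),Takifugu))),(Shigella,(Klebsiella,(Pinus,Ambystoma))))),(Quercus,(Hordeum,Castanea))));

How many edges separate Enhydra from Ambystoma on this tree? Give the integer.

11

The MRCA of Enhydra and Ambystoma is the root of the tree.
From Enhydra up to that node: 4 branches. From Ambystoma up to the same node: 7 branches. Total: 4 + 7 = 11.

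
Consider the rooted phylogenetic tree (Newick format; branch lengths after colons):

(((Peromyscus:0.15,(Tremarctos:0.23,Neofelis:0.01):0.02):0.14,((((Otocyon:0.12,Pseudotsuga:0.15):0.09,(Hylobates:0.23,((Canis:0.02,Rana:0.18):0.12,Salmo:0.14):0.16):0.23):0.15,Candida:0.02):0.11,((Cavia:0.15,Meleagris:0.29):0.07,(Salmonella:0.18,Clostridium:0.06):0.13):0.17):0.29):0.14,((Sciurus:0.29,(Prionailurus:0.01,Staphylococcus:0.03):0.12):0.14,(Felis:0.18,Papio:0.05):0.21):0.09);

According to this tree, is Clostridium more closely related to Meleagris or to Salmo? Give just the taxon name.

Meleagris

The MRCA of Clostridium and Meleagris subtends ((Cavia,Meleagris),(Salmonella,Clostridium)) (4 taxa).
The MRCA of Clostridium and Salmo subtends ((((Otocyon,Pseudotsuga),(Hylobates,((Canis,Rana),Salmo))),Candida),((Cavia,Meleagris),(Salmonella,Clostridium))) (11 taxa).
The first is nested inside the second, so Clostridium shares a more recent common ancestor with Meleagris.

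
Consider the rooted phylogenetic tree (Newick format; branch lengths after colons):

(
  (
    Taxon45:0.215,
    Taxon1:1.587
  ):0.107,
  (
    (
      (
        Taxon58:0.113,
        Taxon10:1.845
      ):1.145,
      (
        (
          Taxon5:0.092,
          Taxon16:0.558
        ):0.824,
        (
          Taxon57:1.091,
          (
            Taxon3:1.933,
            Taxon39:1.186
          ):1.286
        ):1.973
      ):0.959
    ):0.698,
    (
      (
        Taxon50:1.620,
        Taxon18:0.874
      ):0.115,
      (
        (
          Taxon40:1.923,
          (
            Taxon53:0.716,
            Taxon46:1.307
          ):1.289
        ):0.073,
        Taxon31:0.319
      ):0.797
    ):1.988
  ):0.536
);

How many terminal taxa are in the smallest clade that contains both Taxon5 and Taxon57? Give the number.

The MRCA of Taxon5 and Taxon57 is the node subtending ((Taxon5,Taxon16),(Taxon57,(Taxon3,Taxon39))).
That clade contains 5 terminal taxa: Taxon16, Taxon3, Taxon39, Taxon5, Taxon57.

5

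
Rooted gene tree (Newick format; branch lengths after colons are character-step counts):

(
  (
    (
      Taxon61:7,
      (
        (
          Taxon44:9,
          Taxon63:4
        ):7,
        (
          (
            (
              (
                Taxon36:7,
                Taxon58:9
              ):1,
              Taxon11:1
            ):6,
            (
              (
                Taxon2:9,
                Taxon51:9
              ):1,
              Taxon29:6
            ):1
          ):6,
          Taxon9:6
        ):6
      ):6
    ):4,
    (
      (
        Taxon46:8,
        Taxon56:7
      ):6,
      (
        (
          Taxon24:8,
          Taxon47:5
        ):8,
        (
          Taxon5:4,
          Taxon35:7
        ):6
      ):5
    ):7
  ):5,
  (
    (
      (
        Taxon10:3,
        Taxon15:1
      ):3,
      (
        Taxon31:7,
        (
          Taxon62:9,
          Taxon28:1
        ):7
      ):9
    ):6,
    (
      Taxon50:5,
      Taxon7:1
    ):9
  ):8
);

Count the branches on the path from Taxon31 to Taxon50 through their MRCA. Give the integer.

The MRCA of Taxon31 and Taxon50 is the node subtending (((Taxon10,Taxon15),(Taxon31,(Taxon62,Taxon28))),(Taxon50,Taxon7)).
From Taxon31 up to that node: 3 branches. From Taxon50 up to the same node: 2 branches. Total: 3 + 2 = 5.

5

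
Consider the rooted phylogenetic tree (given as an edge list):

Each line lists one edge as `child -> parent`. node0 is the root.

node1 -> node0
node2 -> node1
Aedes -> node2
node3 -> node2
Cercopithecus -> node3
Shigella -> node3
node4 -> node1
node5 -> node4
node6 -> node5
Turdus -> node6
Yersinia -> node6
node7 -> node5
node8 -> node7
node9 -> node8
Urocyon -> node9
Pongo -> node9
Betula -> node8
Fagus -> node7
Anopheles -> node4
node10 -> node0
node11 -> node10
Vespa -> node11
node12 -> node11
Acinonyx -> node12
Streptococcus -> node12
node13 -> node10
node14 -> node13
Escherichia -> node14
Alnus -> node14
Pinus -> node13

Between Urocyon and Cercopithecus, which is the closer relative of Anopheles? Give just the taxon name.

Urocyon

The MRCA of Anopheles and Urocyon subtends (((Turdus,Yersinia),(((Urocyon,Pongo),Betula),Fagus)),Anopheles) (7 taxa).
The MRCA of Anopheles and Cercopithecus subtends ((Aedes,(Cercopithecus,Shigella)),(((Turdus,Yersinia),(((Urocyon,Pongo),Betula),Fagus)),Anopheles)) (10 taxa).
The first is nested inside the second, so Anopheles shares a more recent common ancestor with Urocyon.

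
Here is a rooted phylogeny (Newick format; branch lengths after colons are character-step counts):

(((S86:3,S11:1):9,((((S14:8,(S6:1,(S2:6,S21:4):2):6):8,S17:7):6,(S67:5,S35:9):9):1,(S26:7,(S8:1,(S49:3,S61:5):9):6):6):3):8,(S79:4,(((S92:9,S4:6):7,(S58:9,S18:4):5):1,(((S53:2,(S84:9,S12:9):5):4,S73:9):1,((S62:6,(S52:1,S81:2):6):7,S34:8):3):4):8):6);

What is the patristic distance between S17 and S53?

50

The path runs S17 → … → MRCA → … → S53; the MRCA is the root of the tree.
Branch lengths along that path: 7 + 6 + 1 + 3 + 8 + 6 + 8 + 4 + 1 + 4 + 2 = 50.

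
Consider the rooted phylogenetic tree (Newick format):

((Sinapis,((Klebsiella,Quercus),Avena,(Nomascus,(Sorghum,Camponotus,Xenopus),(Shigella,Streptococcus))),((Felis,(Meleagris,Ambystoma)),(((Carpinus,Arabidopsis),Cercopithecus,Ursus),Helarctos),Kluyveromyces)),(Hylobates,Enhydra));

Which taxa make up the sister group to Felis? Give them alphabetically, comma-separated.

Ambystoma, Meleagris

Felis attaches to the tree at the node subtending (Felis,(Meleagris,Ambystoma)).
The other lineage descending from that same node — the sister group — is (Meleagris,Ambystoma); its 2 tips in alphabetical order are the answer.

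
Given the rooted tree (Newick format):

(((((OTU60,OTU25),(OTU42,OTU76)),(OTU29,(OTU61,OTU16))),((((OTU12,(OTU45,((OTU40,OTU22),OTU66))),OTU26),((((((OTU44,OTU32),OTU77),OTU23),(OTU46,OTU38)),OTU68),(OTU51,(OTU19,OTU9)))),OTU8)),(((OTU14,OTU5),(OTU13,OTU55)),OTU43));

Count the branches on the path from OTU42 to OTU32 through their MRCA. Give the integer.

The MRCA of OTU42 and OTU32 is the node subtending ((((OTU60,OTU25),(OTU42,OTU76)),(OTU29,(OTU61,OTU16))),((((OTU12,(OTU45,((OTU40,OTU22),OTU66))),OTU26),((((((OTU44,OTU32),OTU77),OTU23),(OTU46,OTU38)),OTU68),(OTU51,(OTU19,OTU9)))),OTU8)).
From OTU42 up to that node: 4 branches. From OTU32 up to the same node: 9 branches. Total: 4 + 9 = 13.

13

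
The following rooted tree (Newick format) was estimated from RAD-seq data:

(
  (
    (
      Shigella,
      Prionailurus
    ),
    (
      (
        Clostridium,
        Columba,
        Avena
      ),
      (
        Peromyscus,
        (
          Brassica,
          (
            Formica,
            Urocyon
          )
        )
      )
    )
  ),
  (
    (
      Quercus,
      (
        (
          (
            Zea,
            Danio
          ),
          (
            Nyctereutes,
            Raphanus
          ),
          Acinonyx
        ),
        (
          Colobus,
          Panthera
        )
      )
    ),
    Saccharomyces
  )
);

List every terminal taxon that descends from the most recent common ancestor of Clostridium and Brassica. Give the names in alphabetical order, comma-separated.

Avena, Brassica, Clostridium, Columba, Formica, Peromyscus, Urocyon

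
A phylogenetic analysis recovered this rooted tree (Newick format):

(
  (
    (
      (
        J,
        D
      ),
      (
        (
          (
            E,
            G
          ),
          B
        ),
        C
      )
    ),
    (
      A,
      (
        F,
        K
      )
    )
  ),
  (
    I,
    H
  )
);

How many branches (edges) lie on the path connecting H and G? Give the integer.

8

The MRCA of H and G is the root of the tree.
From H up to that node: 2 branches. From G up to the same node: 6 branches. Total: 2 + 6 = 8.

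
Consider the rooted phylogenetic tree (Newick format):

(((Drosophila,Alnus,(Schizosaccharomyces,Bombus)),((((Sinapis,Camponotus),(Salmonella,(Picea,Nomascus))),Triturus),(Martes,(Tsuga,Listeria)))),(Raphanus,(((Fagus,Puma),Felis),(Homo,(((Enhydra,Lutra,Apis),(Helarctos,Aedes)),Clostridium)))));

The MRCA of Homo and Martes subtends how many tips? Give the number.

24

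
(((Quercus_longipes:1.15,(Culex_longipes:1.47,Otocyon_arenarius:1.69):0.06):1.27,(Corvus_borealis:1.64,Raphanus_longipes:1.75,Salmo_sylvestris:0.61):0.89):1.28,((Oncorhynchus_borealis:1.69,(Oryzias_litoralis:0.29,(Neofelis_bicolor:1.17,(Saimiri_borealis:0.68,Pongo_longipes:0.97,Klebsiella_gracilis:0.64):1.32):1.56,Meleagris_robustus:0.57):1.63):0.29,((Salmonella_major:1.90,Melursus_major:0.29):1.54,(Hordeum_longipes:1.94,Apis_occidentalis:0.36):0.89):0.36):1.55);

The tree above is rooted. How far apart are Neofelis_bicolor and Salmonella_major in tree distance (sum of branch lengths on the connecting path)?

8.45

The path runs Neofelis_bicolor → … → MRCA → … → Salmonella_major; the MRCA is the node subtending ((Oncorhynchus_borealis,(Oryzias_litoralis,(Neofelis_bicolor,(Saimiri_borealis,Pongo_longipes,Klebsiella_gracilis)),Meleagris_robustus)),((Salmonella_major,Melursus_major),(Hordeum_longipes,Apis_occidentalis))).
Branch lengths along that path: 1.17 + 1.56 + 1.63 + 0.29 + 0.36 + 1.54 + 1.90 = 8.45.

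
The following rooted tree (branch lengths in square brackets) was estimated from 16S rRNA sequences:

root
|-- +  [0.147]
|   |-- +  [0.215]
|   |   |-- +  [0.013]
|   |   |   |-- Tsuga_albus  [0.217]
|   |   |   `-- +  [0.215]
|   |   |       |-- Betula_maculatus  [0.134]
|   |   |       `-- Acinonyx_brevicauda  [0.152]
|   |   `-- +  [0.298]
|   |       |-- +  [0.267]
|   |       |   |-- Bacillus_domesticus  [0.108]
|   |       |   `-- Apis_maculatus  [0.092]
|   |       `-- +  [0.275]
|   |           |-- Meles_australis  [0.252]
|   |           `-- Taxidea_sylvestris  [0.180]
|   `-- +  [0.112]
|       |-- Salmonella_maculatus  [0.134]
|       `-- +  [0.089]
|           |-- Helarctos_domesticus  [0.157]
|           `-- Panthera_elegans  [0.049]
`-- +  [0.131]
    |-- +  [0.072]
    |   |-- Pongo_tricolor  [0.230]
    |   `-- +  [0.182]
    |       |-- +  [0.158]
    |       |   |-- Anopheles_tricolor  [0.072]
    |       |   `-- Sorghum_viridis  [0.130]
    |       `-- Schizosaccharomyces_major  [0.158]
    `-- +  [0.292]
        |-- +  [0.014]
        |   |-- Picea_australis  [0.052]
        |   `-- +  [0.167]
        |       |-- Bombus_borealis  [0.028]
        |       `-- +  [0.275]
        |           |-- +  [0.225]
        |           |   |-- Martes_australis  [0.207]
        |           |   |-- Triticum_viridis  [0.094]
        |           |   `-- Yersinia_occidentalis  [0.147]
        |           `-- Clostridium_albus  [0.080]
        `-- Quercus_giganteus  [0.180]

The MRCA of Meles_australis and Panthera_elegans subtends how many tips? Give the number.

The MRCA of Meles_australis and Panthera_elegans is the node subtending (((Tsuga_albus,(Betula_maculatus,Acinonyx_brevicauda)),((Bacillus_domesticus,Apis_maculatus),(Meles_australis,Taxidea_sylvestris))),(Salmonella_maculatus,(Helarctos_domesticus,Panthera_elegans))).
That clade contains 10 terminal taxa: Acinonyx_brevicauda, Apis_maculatus, Bacillus_domesticus, Betula_maculatus, Helarctos_domesticus, Meles_australis, Panthera_elegans, Salmonella_maculatus, Taxidea_sylvestris, Tsuga_albus.

10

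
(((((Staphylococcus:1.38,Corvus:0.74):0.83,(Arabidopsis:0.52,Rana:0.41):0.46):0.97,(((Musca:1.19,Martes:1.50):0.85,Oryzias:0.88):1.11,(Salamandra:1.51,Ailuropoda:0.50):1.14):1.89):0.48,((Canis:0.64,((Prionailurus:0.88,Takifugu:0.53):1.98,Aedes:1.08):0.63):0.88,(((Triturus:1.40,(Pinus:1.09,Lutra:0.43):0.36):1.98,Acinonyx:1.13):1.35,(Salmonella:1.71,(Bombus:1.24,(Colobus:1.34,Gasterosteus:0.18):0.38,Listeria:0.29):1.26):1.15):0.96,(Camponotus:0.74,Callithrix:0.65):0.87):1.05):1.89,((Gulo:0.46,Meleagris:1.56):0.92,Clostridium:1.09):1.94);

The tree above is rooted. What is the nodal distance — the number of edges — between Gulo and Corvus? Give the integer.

8

The MRCA of Gulo and Corvus is the root of the tree.
From Gulo up to that node: 3 branches. From Corvus up to the same node: 5 branches. Total: 3 + 5 = 8.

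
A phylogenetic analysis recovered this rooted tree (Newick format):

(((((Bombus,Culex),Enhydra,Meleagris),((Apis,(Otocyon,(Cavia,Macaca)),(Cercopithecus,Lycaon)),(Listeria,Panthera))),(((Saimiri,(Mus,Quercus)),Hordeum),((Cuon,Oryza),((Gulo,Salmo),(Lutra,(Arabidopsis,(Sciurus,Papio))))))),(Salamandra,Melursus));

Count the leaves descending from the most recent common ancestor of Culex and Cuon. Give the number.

The MRCA of Culex and Cuon is the node subtending ((((Bombus,Culex),Enhydra,Meleagris),((Apis,(Otocyon,(Cavia,Macaca)),(Cercopithecus,Lycaon)),(Listeria,Panthera))),(((Saimiri,(Mus,Quercus)),Hordeum),((Cuon,Oryza),((Gulo,Salmo),(Lutra,(Arabidopsis,(Sciurus,Papio))))))).
That clade contains 24 terminal taxa: Apis, Arabidopsis, Bombus, Cavia, Cercopithecus, Culex, Cuon, Enhydra, Gulo, Hordeum, Listeria, Lutra, Lycaon, Macaca, Meleagris, Mus, Oryza, Otocyon, Panthera, Papio, Quercus, Saimiri, Salmo, Sciurus.

24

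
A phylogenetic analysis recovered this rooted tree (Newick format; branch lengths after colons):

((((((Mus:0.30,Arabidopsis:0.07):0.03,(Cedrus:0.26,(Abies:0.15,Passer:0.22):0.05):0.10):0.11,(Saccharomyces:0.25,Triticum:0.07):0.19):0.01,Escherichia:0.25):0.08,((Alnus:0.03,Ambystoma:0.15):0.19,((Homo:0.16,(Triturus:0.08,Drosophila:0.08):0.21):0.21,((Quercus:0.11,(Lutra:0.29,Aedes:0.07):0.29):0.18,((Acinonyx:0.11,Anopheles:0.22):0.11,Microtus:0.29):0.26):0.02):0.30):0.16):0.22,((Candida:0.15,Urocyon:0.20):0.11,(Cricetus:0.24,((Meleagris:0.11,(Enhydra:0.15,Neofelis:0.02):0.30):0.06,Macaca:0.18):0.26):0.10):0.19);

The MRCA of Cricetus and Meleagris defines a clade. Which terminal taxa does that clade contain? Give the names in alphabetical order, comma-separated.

Cricetus, Enhydra, Macaca, Meleagris, Neofelis

Tracing Cricetus: it sits inside (Cricetus,((Meleagris,(Enhydra,Neofelis)),Macaca)).
Tracing Meleagris: it sits inside (Meleagris,(Enhydra,Neofelis)).
The smallest clade enclosing both is (Cricetus,((Meleagris,(Enhydra,Neofelis)),Macaca)); the answer is its 5 terminal taxa in alphabetical order.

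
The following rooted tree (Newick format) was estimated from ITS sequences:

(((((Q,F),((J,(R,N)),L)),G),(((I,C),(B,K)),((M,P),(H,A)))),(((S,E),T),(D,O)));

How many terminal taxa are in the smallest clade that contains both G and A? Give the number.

The MRCA of G and A is the node subtending ((((Q,F),((J,(R,N)),L)),G),(((I,C),(B,K)),((M,P),(H,A)))).
That clade contains 15 terminal taxa: A, B, C, F, G, H, I, J, K, L, M, N, P, Q, R.

15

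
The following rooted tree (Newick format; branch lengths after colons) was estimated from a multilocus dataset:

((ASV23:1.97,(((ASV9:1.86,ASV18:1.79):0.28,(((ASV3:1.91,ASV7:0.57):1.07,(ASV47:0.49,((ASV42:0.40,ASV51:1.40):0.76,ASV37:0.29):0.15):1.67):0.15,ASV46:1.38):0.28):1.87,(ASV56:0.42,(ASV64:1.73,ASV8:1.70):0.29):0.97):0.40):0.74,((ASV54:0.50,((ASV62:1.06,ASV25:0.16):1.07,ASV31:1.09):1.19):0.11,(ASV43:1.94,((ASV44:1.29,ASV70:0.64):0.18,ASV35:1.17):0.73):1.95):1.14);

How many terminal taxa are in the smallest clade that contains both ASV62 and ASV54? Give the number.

4

The MRCA of ASV62 and ASV54 is the node subtending (ASV54,((ASV62,ASV25),ASV31)).
That clade contains 4 terminal taxa: ASV25, ASV31, ASV54, ASV62.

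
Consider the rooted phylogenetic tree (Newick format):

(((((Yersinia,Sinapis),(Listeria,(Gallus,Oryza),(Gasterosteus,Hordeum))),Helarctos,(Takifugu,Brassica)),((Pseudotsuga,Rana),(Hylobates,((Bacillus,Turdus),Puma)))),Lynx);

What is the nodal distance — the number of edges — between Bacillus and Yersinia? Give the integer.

The MRCA of Bacillus and Yersinia is the node subtending ((((Yersinia,Sinapis),(Listeria,(Gallus,Oryza),(Gasterosteus,Hordeum))),Helarctos,(Takifugu,Brassica)),((Pseudotsuga,Rana),(Hylobates,((Bacillus,Turdus),Puma)))).
From Bacillus up to that node: 5 branches. From Yersinia up to the same node: 4 branches. Total: 5 + 4 = 9.

9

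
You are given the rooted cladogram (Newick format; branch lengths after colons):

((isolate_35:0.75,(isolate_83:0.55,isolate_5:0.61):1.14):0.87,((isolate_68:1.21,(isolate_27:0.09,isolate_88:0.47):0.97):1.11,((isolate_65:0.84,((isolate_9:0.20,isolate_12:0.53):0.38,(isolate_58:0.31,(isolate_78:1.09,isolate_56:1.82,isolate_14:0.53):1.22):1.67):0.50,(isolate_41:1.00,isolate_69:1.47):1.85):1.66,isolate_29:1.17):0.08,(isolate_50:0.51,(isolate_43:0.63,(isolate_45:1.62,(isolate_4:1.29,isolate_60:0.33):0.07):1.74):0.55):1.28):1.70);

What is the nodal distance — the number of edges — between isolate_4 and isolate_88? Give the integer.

8

The MRCA of isolate_4 and isolate_88 is the node subtending ((isolate_68,(isolate_27,isolate_88)),((isolate_65,((isolate_9,isolate_12),(isolate_58,(isolate_78,isolate_56,isolate_14))),(isolate_41,isolate_69)),isolate_29),(isolate_50,(isolate_43,(isolate_45,(isolate_4,isolate_60))))).
From isolate_4 up to that node: 5 branches. From isolate_88 up to the same node: 3 branches. Total: 5 + 3 = 8.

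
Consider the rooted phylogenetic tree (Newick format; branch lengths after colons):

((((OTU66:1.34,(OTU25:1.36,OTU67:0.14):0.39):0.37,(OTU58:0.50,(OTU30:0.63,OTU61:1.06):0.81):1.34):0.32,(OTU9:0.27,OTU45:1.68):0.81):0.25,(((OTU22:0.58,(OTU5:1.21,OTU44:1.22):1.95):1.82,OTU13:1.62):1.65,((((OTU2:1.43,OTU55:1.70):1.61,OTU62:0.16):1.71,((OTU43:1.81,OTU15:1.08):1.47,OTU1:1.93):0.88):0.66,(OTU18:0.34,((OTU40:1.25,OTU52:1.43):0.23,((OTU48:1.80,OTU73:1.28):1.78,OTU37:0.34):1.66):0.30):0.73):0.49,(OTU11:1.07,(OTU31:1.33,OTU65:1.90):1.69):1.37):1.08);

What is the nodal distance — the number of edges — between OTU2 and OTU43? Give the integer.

The MRCA of OTU2 and OTU43 is the node subtending (((OTU2,OTU55),OTU62),((OTU43,OTU15),OTU1)).
From OTU2 up to that node: 3 branches. From OTU43 up to the same node: 3 branches. Total: 3 + 3 = 6.

6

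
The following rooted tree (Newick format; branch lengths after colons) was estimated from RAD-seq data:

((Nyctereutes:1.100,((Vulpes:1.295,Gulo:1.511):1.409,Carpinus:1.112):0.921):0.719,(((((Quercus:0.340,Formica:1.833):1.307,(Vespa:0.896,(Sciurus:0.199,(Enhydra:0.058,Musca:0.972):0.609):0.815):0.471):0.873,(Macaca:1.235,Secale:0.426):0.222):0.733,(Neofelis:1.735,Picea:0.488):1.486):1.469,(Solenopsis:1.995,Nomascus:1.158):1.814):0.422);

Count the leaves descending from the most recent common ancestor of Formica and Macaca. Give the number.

8

The MRCA of Formica and Macaca is the node subtending (((Quercus,Formica),(Vespa,(Sciurus,(Enhydra,Musca)))),(Macaca,Secale)).
That clade contains 8 terminal taxa: Enhydra, Formica, Macaca, Musca, Quercus, Sciurus, Secale, Vespa.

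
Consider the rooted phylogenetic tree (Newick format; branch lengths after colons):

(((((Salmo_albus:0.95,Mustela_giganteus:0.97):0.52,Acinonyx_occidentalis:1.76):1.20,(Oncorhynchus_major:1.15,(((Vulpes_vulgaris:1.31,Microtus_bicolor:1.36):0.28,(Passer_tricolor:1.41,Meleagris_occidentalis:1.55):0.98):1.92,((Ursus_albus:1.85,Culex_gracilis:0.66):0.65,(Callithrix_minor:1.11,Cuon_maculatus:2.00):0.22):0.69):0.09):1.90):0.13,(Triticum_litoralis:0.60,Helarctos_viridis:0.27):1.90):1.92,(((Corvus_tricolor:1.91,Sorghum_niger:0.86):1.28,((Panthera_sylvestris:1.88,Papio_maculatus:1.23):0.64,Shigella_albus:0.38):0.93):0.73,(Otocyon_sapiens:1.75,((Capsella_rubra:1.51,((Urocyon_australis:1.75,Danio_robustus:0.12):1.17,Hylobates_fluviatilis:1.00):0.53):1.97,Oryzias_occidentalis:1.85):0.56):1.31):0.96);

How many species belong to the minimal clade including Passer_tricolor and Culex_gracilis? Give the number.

8

The MRCA of Passer_tricolor and Culex_gracilis is the node subtending (((Vulpes_vulgaris,Microtus_bicolor),(Passer_tricolor,Meleagris_occidentalis)),((Ursus_albus,Culex_gracilis),(Callithrix_minor,Cuon_maculatus))).
That clade contains 8 terminal taxa: Callithrix_minor, Culex_gracilis, Cuon_maculatus, Meleagris_occidentalis, Microtus_bicolor, Passer_tricolor, Ursus_albus, Vulpes_vulgaris.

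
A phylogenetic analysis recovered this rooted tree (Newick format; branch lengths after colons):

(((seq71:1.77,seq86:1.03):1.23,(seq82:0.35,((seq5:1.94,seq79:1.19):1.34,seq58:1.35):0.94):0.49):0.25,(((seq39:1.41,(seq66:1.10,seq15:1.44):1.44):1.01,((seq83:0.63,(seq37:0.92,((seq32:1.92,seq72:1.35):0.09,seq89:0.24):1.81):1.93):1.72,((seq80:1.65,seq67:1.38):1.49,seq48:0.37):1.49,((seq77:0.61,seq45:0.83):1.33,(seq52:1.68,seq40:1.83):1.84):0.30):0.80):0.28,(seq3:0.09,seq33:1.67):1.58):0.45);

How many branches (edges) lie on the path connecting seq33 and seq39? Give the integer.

5

The MRCA of seq33 and seq39 is the node subtending (((seq39,(seq66,seq15)),((seq83,(seq37,((seq32,seq72),seq89))),((seq80,seq67),seq48),((seq77,seq45),(seq52,seq40)))),(seq3,seq33)).
From seq33 up to that node: 2 branches. From seq39 up to the same node: 3 branches. Total: 2 + 3 = 5.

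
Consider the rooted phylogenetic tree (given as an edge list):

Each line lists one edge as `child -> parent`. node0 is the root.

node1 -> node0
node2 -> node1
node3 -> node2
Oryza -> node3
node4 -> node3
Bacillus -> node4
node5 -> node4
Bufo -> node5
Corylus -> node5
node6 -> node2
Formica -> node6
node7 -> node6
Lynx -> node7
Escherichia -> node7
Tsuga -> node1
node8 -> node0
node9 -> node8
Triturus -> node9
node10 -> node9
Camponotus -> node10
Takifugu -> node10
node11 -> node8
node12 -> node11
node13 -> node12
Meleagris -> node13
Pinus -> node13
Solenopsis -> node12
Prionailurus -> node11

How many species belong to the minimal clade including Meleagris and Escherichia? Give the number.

15

The MRCA of Meleagris and Escherichia is the root, so the clade is the entire tree.
That clade contains 15 terminal taxa: Bacillus, Bufo, Camponotus, Corylus, Escherichia, Formica, Lynx, Meleagris, Oryza, Pinus, Prionailurus, Solenopsis, Takifugu, Triturus, Tsuga.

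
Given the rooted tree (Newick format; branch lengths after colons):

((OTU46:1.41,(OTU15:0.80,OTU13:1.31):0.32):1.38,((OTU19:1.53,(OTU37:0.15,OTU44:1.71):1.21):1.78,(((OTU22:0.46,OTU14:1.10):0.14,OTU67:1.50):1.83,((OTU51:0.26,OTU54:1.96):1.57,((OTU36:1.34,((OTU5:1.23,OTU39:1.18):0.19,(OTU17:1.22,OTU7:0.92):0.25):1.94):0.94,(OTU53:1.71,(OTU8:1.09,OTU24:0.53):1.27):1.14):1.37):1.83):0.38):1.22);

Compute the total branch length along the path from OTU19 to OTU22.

6.12

The path runs OTU19 → … → MRCA → … → OTU22; the MRCA is the node subtending ((OTU19,(OTU37,OTU44)),(((OTU22,OTU14),OTU67),((OTU51,OTU54),((OTU36,((OTU5,OTU39),(OTU17,OTU7))),(OTU53,(OTU8,OTU24)))))).
Branch lengths along that path: 1.53 + 1.78 + 0.38 + 1.83 + 0.14 + 0.46 = 6.12.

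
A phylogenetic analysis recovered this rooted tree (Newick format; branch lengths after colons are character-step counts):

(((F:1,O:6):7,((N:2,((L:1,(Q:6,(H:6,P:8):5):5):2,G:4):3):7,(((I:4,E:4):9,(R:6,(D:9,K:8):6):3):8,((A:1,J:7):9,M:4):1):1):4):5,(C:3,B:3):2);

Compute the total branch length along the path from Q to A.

35

The path runs Q → … → MRCA → … → A; the MRCA is the node subtending ((N,((L,(Q,(H,P))),G)),(((I,E),(R,(D,K))),((A,J),M))).
Branch lengths along that path: 6 + 5 + 2 + 3 + 7 + 1 + 1 + 9 + 1 = 35.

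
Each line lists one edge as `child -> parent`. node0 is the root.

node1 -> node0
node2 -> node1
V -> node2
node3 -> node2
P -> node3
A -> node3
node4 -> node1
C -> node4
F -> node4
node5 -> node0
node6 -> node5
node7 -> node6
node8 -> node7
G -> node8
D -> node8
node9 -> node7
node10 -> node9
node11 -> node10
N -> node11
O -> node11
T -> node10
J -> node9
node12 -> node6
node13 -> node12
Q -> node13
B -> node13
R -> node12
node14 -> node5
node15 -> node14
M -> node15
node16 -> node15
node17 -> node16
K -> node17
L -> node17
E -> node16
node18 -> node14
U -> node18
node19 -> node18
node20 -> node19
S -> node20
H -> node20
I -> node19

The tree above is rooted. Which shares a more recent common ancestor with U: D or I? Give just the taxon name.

I

The MRCA of U and I subtends (U,((S,H),I)) (4 taxa).
The MRCA of U and D subtends ((((G,D),(((N,O),T),J)),((Q,B),R)),((M,((K,L),E)),(U,((S,H),I)))) (17 taxa).
The first is nested inside the second, so U shares a more recent common ancestor with I.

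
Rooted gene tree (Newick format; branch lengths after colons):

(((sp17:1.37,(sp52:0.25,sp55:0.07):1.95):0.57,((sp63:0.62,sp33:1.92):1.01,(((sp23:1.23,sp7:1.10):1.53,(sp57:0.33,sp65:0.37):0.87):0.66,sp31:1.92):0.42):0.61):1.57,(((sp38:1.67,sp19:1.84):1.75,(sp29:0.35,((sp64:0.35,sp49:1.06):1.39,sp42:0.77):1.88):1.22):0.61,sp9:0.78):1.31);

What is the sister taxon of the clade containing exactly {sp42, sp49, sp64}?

sp29

The clade containing exactly {sp42, sp49, sp64} attaches to the tree at the node subtending (sp29,((sp64,sp49),sp42)).
The other lineage descending from that same node — the sister group — is the single tip sp29.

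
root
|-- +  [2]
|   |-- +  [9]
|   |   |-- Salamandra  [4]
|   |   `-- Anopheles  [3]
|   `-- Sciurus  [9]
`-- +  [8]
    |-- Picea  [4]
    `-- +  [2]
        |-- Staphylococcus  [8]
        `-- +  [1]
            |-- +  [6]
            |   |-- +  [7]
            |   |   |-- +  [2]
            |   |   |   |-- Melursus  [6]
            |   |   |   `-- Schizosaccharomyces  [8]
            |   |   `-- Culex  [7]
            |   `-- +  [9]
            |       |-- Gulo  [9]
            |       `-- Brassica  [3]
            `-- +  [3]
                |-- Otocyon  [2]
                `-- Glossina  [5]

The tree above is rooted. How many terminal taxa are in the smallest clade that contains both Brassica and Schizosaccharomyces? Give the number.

5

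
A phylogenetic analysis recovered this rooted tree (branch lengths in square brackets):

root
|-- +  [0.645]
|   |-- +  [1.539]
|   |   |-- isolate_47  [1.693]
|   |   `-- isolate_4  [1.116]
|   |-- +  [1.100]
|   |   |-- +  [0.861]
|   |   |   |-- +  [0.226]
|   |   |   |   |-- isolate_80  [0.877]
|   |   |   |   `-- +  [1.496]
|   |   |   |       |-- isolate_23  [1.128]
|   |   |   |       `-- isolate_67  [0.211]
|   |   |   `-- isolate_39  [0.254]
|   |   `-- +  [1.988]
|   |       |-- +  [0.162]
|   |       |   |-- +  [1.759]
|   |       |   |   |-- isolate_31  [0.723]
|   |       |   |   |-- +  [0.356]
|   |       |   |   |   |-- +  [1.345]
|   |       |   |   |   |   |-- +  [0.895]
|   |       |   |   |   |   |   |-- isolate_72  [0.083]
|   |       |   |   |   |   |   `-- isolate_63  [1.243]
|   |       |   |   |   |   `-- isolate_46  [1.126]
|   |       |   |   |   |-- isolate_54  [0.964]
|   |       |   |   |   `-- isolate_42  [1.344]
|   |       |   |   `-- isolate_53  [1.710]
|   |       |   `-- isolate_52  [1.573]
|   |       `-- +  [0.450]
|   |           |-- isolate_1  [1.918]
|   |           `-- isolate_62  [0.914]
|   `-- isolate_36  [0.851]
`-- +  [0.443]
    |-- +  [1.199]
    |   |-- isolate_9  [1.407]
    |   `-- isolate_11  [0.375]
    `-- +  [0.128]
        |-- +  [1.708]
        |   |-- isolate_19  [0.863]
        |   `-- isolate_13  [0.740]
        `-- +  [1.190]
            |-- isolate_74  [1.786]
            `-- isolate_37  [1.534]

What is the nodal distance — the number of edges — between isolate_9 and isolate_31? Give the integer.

The MRCA of isolate_9 and isolate_31 is the root of the tree.
From isolate_9 up to that node: 3 branches. From isolate_31 up to the same node: 6 branches. Total: 3 + 6 = 9.

9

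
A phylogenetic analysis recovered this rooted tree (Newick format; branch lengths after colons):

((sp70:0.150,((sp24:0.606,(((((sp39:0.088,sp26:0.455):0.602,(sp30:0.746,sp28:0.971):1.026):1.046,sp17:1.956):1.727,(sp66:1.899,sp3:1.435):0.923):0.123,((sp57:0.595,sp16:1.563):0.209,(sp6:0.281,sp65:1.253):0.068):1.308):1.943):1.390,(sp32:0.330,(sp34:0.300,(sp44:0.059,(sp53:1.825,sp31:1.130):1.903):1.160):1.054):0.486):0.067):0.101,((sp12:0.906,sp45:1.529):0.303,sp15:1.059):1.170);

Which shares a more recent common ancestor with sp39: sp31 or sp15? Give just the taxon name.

The MRCA of sp39 and sp31 subtends ((sp24,(((((sp39,sp26),(sp30,sp28)),sp17),(sp66,sp3)),((sp57,sp16),(sp6,sp65)))),(sp32,(sp34,(sp44,(sp53,sp31))))) (17 taxa).
The MRCA of sp39 and sp15 is the root, subtending the entire tree (21 taxa).
The first is nested inside the second, so sp39 shares a more recent common ancestor with sp31.

sp31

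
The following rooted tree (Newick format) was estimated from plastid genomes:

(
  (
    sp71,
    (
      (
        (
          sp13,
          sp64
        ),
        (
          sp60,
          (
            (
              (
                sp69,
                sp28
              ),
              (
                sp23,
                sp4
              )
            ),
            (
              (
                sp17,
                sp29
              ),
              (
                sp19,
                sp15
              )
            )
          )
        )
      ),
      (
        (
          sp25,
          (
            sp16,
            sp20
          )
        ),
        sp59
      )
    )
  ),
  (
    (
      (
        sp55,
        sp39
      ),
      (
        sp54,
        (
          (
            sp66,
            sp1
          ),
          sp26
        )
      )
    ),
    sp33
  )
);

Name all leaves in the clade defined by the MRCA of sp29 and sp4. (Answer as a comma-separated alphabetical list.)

sp15, sp17, sp19, sp23, sp28, sp29, sp4, sp69

Tracing sp29: it sits inside (sp17,sp29).
Tracing sp4: it sits inside (sp23,sp4).
The smallest clade enclosing both is (((sp69,sp28),(sp23,sp4)),((sp17,sp29),(sp19,sp15))); the answer is its 8 terminal taxa in alphabetical order.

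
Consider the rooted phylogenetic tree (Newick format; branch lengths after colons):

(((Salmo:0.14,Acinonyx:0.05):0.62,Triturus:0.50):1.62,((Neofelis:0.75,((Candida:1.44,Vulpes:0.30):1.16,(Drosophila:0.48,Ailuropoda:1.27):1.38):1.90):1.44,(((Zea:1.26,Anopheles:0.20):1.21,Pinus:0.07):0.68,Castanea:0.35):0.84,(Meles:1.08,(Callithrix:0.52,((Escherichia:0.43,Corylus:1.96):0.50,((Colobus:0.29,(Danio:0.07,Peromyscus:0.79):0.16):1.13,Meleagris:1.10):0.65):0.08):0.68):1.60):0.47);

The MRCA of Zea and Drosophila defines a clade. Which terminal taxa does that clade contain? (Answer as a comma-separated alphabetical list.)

Tracing Zea: it sits inside (Zea,Anopheles).
Tracing Drosophila: it sits inside (Drosophila,Ailuropoda).
The smallest clade enclosing both is ((Neofelis,((Candida,Vulpes),(Drosophila,Ailuropoda))),(((Zea,Anopheles),Pinus),Castanea),(Meles,(Callithrix,((Escherichia,Corylus),((Colobus,(Danio,Peromyscus)),Meleagris))))); the answer is its 17 terminal taxa in alphabetical order.

Ailuropoda, Anopheles, Callithrix, Candida, Castanea, Colobus, Corylus, Danio, Drosophila, Escherichia, Meleagris, Meles, Neofelis, Peromyscus, Pinus, Vulpes, Zea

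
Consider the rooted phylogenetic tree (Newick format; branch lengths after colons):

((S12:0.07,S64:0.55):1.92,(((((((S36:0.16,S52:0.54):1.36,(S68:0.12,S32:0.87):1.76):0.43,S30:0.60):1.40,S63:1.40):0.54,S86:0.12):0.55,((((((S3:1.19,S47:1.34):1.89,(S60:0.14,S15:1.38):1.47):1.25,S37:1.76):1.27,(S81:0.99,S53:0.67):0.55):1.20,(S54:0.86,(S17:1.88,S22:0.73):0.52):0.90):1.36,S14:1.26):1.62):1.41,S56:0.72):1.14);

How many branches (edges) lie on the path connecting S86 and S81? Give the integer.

7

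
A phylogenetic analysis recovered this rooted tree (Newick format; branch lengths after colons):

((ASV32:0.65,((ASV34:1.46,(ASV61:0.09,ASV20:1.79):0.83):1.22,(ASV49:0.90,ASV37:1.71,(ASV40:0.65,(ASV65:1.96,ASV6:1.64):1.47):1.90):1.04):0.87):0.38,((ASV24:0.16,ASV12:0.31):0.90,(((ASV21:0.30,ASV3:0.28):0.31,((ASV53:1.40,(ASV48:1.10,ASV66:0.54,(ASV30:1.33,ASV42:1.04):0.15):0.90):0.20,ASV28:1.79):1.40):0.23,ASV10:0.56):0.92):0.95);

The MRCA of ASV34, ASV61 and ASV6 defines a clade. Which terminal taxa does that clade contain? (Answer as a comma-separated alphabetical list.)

Tracing ASV34: it sits inside (ASV34,(ASV61,ASV20)).
Tracing ASV61: it sits inside (ASV61,ASV20).
Tracing ASV6: it sits inside (ASV65,ASV6).
The smallest clade enclosing all 3 is ((ASV34,(ASV61,ASV20)),(ASV49,ASV37,(ASV40,(ASV65,ASV6)))); the answer is its 8 terminal taxa in alphabetical order.

ASV20, ASV34, ASV37, ASV40, ASV49, ASV6, ASV61, ASV65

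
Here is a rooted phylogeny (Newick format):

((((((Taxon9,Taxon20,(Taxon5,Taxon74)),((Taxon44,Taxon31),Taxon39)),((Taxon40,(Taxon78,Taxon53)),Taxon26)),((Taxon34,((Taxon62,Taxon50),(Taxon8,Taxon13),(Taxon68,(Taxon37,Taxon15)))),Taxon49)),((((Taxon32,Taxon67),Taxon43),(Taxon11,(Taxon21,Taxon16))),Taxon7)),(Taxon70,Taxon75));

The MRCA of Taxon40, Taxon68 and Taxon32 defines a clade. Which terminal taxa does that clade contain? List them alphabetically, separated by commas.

Tracing Taxon40: it sits inside (Taxon40,(Taxon78,Taxon53)).
Tracing Taxon68: it sits inside (Taxon68,(Taxon37,Taxon15)).
Tracing Taxon32: it sits inside (Taxon32,Taxon67).
The smallest clade enclosing all 3 is (((((Taxon9,Taxon20,(Taxon5,Taxon74)),((Taxon44,Taxon31),Taxon39)),((Taxon40,(Taxon78,Taxon53)),Taxon26)),((Taxon34,((Taxon62,Taxon50),(Taxon8,Taxon13),(Taxon68,(Taxon37,Taxon15)))),Taxon49)),((((Taxon32,Taxon67),Taxon43),(Taxon11,(Taxon21,Taxon16))),Taxon7)); the answer is its 27 terminal taxa in alphabetical order.

Taxon11, Taxon13, Taxon15, Taxon16, Taxon20, Taxon21, Taxon26, Taxon31, Taxon32, Taxon34, Taxon37, Taxon39, Taxon40, Taxon43, Taxon44, Taxon49, Taxon5, Taxon50, Taxon53, Taxon62, Taxon67, Taxon68, Taxon7, Taxon74, Taxon78, Taxon8, Taxon9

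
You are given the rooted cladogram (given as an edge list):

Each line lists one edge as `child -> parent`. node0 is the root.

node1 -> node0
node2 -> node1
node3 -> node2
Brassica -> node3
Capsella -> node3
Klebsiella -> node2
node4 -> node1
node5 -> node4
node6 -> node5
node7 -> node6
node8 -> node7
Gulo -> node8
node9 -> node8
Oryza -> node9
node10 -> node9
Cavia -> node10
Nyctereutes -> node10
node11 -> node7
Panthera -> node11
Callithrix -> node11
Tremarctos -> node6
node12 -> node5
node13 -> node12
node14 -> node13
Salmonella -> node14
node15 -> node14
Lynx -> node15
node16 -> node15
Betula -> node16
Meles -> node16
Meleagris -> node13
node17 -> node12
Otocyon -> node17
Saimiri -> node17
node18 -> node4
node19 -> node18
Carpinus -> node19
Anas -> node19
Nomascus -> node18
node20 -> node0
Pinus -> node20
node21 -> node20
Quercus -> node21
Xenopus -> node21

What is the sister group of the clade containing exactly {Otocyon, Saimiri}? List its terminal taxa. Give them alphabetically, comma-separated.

The clade containing exactly {Otocyon, Saimiri} attaches to the tree at the node subtending (((Salmonella,(Lynx,(Betula,Meles))),Meleagris),(Otocyon,Saimiri)).
The other lineage descending from that same node — the sister group — is ((Salmonella,(Lynx,(Betula,Meles))),Meleagris); its 5 tips in alphabetical order are the answer.

Betula, Lynx, Meleagris, Meles, Salmonella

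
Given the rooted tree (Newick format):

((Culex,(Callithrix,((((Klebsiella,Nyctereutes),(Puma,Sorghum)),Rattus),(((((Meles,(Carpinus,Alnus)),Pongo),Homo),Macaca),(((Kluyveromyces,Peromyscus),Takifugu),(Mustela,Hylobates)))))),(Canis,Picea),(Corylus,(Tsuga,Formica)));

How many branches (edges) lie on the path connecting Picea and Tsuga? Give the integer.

5

The MRCA of Picea and Tsuga is the root of the tree.
From Picea up to that node: 2 branches. From Tsuga up to the same node: 3 branches. Total: 2 + 3 = 5.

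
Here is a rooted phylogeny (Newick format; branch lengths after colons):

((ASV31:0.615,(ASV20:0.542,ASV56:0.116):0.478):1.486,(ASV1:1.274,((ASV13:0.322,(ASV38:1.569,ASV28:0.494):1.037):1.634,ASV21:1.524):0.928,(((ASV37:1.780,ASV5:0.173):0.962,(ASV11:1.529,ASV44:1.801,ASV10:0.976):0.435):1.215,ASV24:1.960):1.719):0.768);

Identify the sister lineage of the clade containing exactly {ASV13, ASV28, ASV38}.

ASV21

The clade containing exactly {ASV13, ASV28, ASV38} attaches to the tree at the node subtending ((ASV13,(ASV38,ASV28)),ASV21).
The other lineage descending from that same node — the sister group — is the single tip ASV21.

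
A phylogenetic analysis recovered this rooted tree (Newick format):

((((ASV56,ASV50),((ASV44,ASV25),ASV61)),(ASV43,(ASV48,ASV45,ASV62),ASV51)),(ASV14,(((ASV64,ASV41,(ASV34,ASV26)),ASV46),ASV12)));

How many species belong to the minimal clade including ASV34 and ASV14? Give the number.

The MRCA of ASV34 and ASV14 is the node subtending (ASV14,(((ASV64,ASV41,(ASV34,ASV26)),ASV46),ASV12)).
That clade contains 7 terminal taxa: ASV12, ASV14, ASV26, ASV34, ASV41, ASV46, ASV64.

7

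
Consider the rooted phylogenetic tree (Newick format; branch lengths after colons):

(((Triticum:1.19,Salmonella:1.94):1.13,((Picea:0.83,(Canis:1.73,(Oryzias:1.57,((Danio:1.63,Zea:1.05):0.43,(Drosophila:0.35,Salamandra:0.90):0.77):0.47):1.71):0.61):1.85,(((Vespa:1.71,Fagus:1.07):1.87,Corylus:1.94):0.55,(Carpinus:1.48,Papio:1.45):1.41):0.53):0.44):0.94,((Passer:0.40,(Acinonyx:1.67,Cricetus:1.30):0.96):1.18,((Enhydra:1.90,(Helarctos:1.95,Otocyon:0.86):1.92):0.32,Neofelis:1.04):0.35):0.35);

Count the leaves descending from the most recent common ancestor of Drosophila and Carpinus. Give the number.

12

The MRCA of Drosophila and Carpinus is the node subtending ((Picea,(Canis,(Oryzias,((Danio,Zea),(Drosophila,Salamandra))))),(((Vespa,Fagus),Corylus),(Carpinus,Papio))).
That clade contains 12 terminal taxa: Canis, Carpinus, Corylus, Danio, Drosophila, Fagus, Oryzias, Papio, Picea, Salamandra, Vespa, Zea.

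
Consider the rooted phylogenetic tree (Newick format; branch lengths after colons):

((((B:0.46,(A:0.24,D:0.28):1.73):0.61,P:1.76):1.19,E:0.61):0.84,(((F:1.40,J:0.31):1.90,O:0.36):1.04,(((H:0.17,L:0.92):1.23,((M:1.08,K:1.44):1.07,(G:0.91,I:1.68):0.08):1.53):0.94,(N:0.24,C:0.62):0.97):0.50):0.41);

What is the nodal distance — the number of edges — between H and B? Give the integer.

9

The MRCA of H and B is the root of the tree.
From H up to that node: 5 branches. From B up to the same node: 4 branches. Total: 5 + 4 = 9.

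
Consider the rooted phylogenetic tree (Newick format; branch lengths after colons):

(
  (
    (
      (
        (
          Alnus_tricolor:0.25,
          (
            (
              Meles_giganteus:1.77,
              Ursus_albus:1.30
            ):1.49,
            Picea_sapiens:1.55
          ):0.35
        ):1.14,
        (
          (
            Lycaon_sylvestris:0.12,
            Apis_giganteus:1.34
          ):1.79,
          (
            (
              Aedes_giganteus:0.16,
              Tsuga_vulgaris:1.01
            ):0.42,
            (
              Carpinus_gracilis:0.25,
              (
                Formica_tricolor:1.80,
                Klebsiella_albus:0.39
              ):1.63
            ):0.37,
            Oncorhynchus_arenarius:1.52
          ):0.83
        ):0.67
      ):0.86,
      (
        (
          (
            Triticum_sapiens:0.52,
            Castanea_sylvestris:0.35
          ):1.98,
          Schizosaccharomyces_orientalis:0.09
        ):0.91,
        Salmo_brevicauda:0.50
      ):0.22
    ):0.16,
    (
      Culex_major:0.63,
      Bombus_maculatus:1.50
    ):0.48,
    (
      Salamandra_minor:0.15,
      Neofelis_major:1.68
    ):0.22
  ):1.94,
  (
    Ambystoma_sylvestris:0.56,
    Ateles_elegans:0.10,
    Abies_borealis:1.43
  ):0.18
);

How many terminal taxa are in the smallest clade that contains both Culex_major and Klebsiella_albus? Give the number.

20

The MRCA of Culex_major and Klebsiella_albus is the node subtending ((((Alnus_tricolor,((Meles_giganteus,Ursus_albus),Picea_sapiens)),((Lycaon_sylvestris,Apis_giganteus),((Aedes_giganteus,Tsuga_vulgaris),(Carpinus_gracilis,(Formica_tricolor,Klebsiella_albus)),Oncorhynchus_arenarius))),(((Triticum_sapiens,Castanea_sylvestris),Schizosaccharomyces_orientalis),Salmo_brevicauda)),(Culex_major,Bombus_maculatus),(Salamandra_minor,Neofelis_major)).
That clade contains 20 terminal taxa: Aedes_giganteus, Alnus_tricolor, Apis_giganteus, Bombus_maculatus, Carpinus_gracilis, Castanea_sylvestris, Culex_major, Formica_tricolor, Klebsiella_albus, Lycaon_sylvestris, Meles_giganteus, Neofelis_major, Oncorhynchus_arenarius, Picea_sapiens, Salamandra_minor, Salmo_brevicauda, Schizosaccharomyces_orientalis, Triticum_sapiens, Tsuga_vulgaris, Ursus_albus.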